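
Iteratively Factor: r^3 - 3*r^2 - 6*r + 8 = (r + 2)*(r^2 - 5*r + 4) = (r - 1)*(r + 2)*(r - 4)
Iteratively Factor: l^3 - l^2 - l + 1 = (l + 1)*(l^2 - 2*l + 1) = (l - 1)*(l + 1)*(l - 1)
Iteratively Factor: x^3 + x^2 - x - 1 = (x + 1)*(x^2 - 1) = (x + 1)^2*(x - 1)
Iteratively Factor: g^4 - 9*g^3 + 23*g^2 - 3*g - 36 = (g + 1)*(g^3 - 10*g^2 + 33*g - 36) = (g - 3)*(g + 1)*(g^2 - 7*g + 12) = (g - 3)^2*(g + 1)*(g - 4)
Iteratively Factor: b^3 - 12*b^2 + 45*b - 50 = (b - 2)*(b^2 - 10*b + 25) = (b - 5)*(b - 2)*(b - 5)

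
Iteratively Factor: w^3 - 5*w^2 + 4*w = (w - 4)*(w^2 - w) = w*(w - 4)*(w - 1)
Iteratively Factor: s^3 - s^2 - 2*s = (s + 1)*(s^2 - 2*s) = (s - 2)*(s + 1)*(s)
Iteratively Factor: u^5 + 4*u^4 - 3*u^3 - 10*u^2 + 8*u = (u + 2)*(u^4 + 2*u^3 - 7*u^2 + 4*u) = (u + 2)*(u + 4)*(u^3 - 2*u^2 + u) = u*(u + 2)*(u + 4)*(u^2 - 2*u + 1) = u*(u - 1)*(u + 2)*(u + 4)*(u - 1)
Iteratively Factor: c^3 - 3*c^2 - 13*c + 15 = (c - 5)*(c^2 + 2*c - 3) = (c - 5)*(c + 3)*(c - 1)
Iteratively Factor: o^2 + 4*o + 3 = (o + 3)*(o + 1)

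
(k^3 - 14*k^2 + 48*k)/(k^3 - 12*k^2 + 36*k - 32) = k*(k - 6)/(k^2 - 4*k + 4)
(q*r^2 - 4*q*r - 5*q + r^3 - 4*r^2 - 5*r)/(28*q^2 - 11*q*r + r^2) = (q*r^2 - 4*q*r - 5*q + r^3 - 4*r^2 - 5*r)/(28*q^2 - 11*q*r + r^2)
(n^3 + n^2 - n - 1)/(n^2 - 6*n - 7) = (n^2 - 1)/(n - 7)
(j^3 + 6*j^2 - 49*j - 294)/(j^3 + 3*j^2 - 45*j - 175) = (j^2 + 13*j + 42)/(j^2 + 10*j + 25)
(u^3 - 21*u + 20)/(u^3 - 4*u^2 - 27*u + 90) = (u^2 - 5*u + 4)/(u^2 - 9*u + 18)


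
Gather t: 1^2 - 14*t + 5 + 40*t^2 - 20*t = 40*t^2 - 34*t + 6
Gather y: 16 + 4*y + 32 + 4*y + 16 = 8*y + 64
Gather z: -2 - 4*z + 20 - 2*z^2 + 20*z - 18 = -2*z^2 + 16*z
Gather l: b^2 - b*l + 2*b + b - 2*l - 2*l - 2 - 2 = b^2 + 3*b + l*(-b - 4) - 4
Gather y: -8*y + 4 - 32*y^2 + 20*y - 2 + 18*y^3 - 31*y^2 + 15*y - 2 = 18*y^3 - 63*y^2 + 27*y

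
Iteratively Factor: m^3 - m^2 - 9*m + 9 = (m - 3)*(m^2 + 2*m - 3) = (m - 3)*(m - 1)*(m + 3)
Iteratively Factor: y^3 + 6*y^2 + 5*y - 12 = (y + 3)*(y^2 + 3*y - 4) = (y - 1)*(y + 3)*(y + 4)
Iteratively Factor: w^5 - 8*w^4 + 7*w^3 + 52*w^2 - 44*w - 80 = (w + 1)*(w^4 - 9*w^3 + 16*w^2 + 36*w - 80) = (w - 5)*(w + 1)*(w^3 - 4*w^2 - 4*w + 16) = (w - 5)*(w + 1)*(w + 2)*(w^2 - 6*w + 8) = (w - 5)*(w - 4)*(w + 1)*(w + 2)*(w - 2)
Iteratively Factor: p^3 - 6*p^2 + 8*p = (p - 2)*(p^2 - 4*p) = (p - 4)*(p - 2)*(p)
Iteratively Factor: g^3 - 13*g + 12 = (g - 3)*(g^2 + 3*g - 4) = (g - 3)*(g + 4)*(g - 1)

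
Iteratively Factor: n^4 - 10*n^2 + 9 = (n - 3)*(n^3 + 3*n^2 - n - 3) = (n - 3)*(n - 1)*(n^2 + 4*n + 3) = (n - 3)*(n - 1)*(n + 1)*(n + 3)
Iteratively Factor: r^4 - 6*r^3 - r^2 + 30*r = (r - 5)*(r^3 - r^2 - 6*r) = (r - 5)*(r - 3)*(r^2 + 2*r) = r*(r - 5)*(r - 3)*(r + 2)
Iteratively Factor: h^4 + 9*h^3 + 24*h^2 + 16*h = (h)*(h^3 + 9*h^2 + 24*h + 16) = h*(h + 4)*(h^2 + 5*h + 4) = h*(h + 4)^2*(h + 1)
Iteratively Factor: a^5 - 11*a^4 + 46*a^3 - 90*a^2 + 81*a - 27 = (a - 3)*(a^4 - 8*a^3 + 22*a^2 - 24*a + 9) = (a - 3)^2*(a^3 - 5*a^2 + 7*a - 3) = (a - 3)^2*(a - 1)*(a^2 - 4*a + 3) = (a - 3)^2*(a - 1)^2*(a - 3)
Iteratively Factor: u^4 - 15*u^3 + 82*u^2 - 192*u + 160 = (u - 4)*(u^3 - 11*u^2 + 38*u - 40) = (u - 5)*(u - 4)*(u^2 - 6*u + 8) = (u - 5)*(u - 4)^2*(u - 2)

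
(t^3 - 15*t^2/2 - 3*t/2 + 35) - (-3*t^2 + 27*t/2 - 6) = t^3 - 9*t^2/2 - 15*t + 41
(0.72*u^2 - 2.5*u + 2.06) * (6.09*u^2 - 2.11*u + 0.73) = 4.3848*u^4 - 16.7442*u^3 + 18.346*u^2 - 6.1716*u + 1.5038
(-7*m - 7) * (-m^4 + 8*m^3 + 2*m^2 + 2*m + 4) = 7*m^5 - 49*m^4 - 70*m^3 - 28*m^2 - 42*m - 28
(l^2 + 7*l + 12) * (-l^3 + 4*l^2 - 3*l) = -l^5 - 3*l^4 + 13*l^3 + 27*l^2 - 36*l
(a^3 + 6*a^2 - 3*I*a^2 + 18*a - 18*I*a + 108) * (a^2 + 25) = a^5 + 6*a^4 - 3*I*a^4 + 43*a^3 - 18*I*a^3 + 258*a^2 - 75*I*a^2 + 450*a - 450*I*a + 2700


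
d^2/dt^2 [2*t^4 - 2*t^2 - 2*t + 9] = 24*t^2 - 4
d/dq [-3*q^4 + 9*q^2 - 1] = -12*q^3 + 18*q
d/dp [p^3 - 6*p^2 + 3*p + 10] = 3*p^2 - 12*p + 3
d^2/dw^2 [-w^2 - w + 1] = -2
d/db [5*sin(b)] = 5*cos(b)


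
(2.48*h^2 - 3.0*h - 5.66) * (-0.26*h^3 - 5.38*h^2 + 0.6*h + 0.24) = -0.6448*h^5 - 12.5624*h^4 + 19.0996*h^3 + 29.246*h^2 - 4.116*h - 1.3584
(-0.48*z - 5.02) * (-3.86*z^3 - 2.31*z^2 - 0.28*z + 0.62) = 1.8528*z^4 + 20.486*z^3 + 11.7306*z^2 + 1.108*z - 3.1124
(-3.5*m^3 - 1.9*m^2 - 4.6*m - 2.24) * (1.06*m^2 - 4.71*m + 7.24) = -3.71*m^5 + 14.471*m^4 - 21.267*m^3 + 5.5356*m^2 - 22.7536*m - 16.2176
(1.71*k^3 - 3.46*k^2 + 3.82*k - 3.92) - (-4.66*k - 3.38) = 1.71*k^3 - 3.46*k^2 + 8.48*k - 0.54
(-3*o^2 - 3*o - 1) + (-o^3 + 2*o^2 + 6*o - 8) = -o^3 - o^2 + 3*o - 9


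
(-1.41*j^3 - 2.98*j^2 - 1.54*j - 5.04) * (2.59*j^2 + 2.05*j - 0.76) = -3.6519*j^5 - 10.6087*j^4 - 9.026*j^3 - 13.9458*j^2 - 9.1616*j + 3.8304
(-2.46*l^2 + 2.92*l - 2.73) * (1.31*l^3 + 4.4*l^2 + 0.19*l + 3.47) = -3.2226*l^5 - 6.9988*l^4 + 8.8043*l^3 - 19.9934*l^2 + 9.6137*l - 9.4731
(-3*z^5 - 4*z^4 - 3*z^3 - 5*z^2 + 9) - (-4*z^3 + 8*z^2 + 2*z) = -3*z^5 - 4*z^4 + z^3 - 13*z^2 - 2*z + 9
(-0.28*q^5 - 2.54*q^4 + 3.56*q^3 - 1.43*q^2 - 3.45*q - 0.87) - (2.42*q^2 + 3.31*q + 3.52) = -0.28*q^5 - 2.54*q^4 + 3.56*q^3 - 3.85*q^2 - 6.76*q - 4.39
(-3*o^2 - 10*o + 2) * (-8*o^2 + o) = 24*o^4 + 77*o^3 - 26*o^2 + 2*o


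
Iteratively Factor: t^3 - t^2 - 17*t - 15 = (t + 3)*(t^2 - 4*t - 5) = (t + 1)*(t + 3)*(t - 5)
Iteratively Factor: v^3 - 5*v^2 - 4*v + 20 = (v - 2)*(v^2 - 3*v - 10) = (v - 5)*(v - 2)*(v + 2)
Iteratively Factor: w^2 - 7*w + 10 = (w - 2)*(w - 5)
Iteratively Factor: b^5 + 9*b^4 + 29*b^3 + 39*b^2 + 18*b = (b + 2)*(b^4 + 7*b^3 + 15*b^2 + 9*b) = (b + 1)*(b + 2)*(b^3 + 6*b^2 + 9*b) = (b + 1)*(b + 2)*(b + 3)*(b^2 + 3*b) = (b + 1)*(b + 2)*(b + 3)^2*(b)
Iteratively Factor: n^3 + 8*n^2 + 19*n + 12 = (n + 1)*(n^2 + 7*n + 12) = (n + 1)*(n + 4)*(n + 3)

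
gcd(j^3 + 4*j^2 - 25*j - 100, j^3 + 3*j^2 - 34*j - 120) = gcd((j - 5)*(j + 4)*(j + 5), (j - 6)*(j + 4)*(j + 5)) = j^2 + 9*j + 20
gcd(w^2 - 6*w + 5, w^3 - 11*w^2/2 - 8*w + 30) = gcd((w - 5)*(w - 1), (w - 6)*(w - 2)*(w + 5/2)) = 1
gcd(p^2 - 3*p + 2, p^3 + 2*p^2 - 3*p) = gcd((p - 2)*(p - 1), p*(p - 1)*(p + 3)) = p - 1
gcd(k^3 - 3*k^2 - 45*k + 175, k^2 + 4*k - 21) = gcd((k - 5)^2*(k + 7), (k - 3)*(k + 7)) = k + 7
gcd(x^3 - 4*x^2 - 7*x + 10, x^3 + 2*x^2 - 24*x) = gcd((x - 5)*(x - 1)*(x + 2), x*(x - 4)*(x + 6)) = 1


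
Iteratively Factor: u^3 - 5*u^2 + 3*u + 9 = (u + 1)*(u^2 - 6*u + 9) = (u - 3)*(u + 1)*(u - 3)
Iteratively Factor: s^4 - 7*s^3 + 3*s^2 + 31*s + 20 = (s + 1)*(s^3 - 8*s^2 + 11*s + 20) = (s - 4)*(s + 1)*(s^2 - 4*s - 5) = (s - 5)*(s - 4)*(s + 1)*(s + 1)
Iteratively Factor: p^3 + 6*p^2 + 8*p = (p + 2)*(p^2 + 4*p) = p*(p + 2)*(p + 4)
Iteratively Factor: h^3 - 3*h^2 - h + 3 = (h - 1)*(h^2 - 2*h - 3) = (h - 1)*(h + 1)*(h - 3)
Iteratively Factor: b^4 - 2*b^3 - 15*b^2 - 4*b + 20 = (b - 1)*(b^3 - b^2 - 16*b - 20) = (b - 1)*(b + 2)*(b^2 - 3*b - 10) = (b - 5)*(b - 1)*(b + 2)*(b + 2)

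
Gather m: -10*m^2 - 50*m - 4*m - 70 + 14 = -10*m^2 - 54*m - 56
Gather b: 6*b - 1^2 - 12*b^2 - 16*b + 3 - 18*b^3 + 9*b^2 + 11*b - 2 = -18*b^3 - 3*b^2 + b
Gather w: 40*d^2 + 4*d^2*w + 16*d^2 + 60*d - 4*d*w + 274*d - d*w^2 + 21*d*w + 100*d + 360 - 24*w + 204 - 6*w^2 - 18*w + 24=56*d^2 + 434*d + w^2*(-d - 6) + w*(4*d^2 + 17*d - 42) + 588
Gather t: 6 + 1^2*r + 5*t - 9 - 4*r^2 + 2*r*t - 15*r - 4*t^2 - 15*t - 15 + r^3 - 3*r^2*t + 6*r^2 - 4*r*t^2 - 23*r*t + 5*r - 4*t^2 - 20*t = r^3 + 2*r^2 - 9*r + t^2*(-4*r - 8) + t*(-3*r^2 - 21*r - 30) - 18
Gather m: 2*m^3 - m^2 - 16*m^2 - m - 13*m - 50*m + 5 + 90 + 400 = 2*m^3 - 17*m^2 - 64*m + 495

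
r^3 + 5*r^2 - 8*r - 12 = (r - 2)*(r + 1)*(r + 6)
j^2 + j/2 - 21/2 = (j - 3)*(j + 7/2)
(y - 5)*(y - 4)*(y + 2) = y^3 - 7*y^2 + 2*y + 40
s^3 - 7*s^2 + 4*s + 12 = (s - 6)*(s - 2)*(s + 1)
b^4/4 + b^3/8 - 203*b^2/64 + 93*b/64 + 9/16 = (b/4 + 1)*(b - 3)*(b - 3/4)*(b + 1/4)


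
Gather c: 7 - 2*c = 7 - 2*c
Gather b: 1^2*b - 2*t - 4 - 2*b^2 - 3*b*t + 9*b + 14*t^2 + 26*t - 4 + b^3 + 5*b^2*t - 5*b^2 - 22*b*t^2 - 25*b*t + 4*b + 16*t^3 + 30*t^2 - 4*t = b^3 + b^2*(5*t - 7) + b*(-22*t^2 - 28*t + 14) + 16*t^3 + 44*t^2 + 20*t - 8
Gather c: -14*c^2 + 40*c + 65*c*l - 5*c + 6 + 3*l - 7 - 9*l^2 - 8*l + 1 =-14*c^2 + c*(65*l + 35) - 9*l^2 - 5*l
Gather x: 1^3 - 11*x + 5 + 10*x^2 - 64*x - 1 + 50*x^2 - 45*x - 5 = 60*x^2 - 120*x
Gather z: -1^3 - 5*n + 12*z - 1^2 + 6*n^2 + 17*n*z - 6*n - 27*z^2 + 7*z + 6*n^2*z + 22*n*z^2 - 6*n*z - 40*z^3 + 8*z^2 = 6*n^2 - 11*n - 40*z^3 + z^2*(22*n - 19) + z*(6*n^2 + 11*n + 19) - 2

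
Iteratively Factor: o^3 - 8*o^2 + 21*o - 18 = (o - 3)*(o^2 - 5*o + 6) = (o - 3)^2*(o - 2)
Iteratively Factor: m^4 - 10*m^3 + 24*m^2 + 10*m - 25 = (m - 1)*(m^3 - 9*m^2 + 15*m + 25) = (m - 5)*(m - 1)*(m^2 - 4*m - 5) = (m - 5)^2*(m - 1)*(m + 1)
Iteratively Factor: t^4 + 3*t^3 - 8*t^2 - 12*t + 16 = (t - 1)*(t^3 + 4*t^2 - 4*t - 16) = (t - 1)*(t + 4)*(t^2 - 4) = (t - 2)*(t - 1)*(t + 4)*(t + 2)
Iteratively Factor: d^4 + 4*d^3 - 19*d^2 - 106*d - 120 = (d + 4)*(d^3 - 19*d - 30) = (d + 2)*(d + 4)*(d^2 - 2*d - 15) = (d - 5)*(d + 2)*(d + 4)*(d + 3)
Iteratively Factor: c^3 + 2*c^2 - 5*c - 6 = (c + 1)*(c^2 + c - 6) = (c + 1)*(c + 3)*(c - 2)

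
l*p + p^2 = p*(l + p)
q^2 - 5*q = q*(q - 5)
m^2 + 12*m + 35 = (m + 5)*(m + 7)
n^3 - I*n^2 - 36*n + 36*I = (n - 6)*(n + 6)*(n - I)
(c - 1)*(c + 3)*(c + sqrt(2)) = c^3 + sqrt(2)*c^2 + 2*c^2 - 3*c + 2*sqrt(2)*c - 3*sqrt(2)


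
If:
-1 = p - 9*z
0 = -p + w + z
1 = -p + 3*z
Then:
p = -1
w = -1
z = 0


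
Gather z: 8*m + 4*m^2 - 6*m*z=4*m^2 - 6*m*z + 8*m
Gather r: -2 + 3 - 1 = 0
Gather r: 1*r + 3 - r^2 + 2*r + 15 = -r^2 + 3*r + 18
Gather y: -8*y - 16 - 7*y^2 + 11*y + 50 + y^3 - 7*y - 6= y^3 - 7*y^2 - 4*y + 28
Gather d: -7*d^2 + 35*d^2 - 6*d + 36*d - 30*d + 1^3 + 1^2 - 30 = 28*d^2 - 28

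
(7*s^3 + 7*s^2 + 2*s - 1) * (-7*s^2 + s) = -49*s^5 - 42*s^4 - 7*s^3 + 9*s^2 - s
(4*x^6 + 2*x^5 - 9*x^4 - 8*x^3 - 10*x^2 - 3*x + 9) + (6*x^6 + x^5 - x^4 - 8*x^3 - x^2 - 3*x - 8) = 10*x^6 + 3*x^5 - 10*x^4 - 16*x^3 - 11*x^2 - 6*x + 1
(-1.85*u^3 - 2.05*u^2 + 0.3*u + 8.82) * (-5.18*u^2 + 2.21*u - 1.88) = 9.583*u^5 + 6.5305*u^4 - 2.6065*u^3 - 41.1706*u^2 + 18.9282*u - 16.5816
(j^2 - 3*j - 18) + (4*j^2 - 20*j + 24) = 5*j^2 - 23*j + 6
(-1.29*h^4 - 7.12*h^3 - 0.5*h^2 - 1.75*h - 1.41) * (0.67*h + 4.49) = -0.8643*h^5 - 10.5625*h^4 - 32.3038*h^3 - 3.4175*h^2 - 8.8022*h - 6.3309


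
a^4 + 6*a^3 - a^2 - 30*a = a*(a - 2)*(a + 3)*(a + 5)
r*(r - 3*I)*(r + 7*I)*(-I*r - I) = -I*r^4 + 4*r^3 - I*r^3 + 4*r^2 - 21*I*r^2 - 21*I*r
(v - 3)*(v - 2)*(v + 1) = v^3 - 4*v^2 + v + 6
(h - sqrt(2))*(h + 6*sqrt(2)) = h^2 + 5*sqrt(2)*h - 12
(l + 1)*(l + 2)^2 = l^3 + 5*l^2 + 8*l + 4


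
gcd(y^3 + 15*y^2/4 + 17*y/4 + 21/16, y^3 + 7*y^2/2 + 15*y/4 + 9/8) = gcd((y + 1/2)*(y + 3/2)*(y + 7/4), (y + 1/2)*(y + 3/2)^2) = y^2 + 2*y + 3/4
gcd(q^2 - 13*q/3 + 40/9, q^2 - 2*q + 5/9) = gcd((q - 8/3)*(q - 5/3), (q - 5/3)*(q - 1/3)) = q - 5/3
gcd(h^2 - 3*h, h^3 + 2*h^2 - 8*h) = h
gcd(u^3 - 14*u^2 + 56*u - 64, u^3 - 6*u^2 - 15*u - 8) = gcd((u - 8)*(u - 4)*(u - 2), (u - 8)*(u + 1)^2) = u - 8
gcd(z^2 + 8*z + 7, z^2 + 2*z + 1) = z + 1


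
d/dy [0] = 0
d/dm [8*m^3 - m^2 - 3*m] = 24*m^2 - 2*m - 3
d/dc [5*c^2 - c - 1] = 10*c - 1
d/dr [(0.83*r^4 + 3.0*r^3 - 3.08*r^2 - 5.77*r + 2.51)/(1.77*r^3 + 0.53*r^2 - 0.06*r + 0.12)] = (1.4691*r^6 + 0.879799999999996*r^5 + 6.8922*r^4 + 20.4642*r^3 - 9.0052*r^2 - 3.3998*r - 0.5418)/(3.1329*r^6 + 1.8762*r^5 + 0.0685*r^4 + 0.3612*r^3 + 0.1308*r^2 - 0.0144*r + 0.0144)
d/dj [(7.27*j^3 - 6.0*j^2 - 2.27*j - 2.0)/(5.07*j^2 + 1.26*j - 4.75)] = (36.8589*j^4 + 18.3204*j^3 - 99.6486*j^2 + 77.28*j + 13.3025)/(25.7049*j^4 + 12.7764*j^3 - 46.5774*j^2 - 11.97*j + 22.5625)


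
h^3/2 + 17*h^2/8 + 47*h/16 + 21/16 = (h/2 + 1/2)*(h + 3/2)*(h + 7/4)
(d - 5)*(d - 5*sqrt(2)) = d^2 - 5*sqrt(2)*d - 5*d + 25*sqrt(2)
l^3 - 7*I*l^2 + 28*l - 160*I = (l - 8*I)*(l - 4*I)*(l + 5*I)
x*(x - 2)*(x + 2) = x^3 - 4*x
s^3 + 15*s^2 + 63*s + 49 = (s + 1)*(s + 7)^2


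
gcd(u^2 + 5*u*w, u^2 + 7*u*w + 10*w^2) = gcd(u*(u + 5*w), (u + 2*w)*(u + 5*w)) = u + 5*w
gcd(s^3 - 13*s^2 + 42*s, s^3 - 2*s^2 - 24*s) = s^2 - 6*s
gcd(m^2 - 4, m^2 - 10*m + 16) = m - 2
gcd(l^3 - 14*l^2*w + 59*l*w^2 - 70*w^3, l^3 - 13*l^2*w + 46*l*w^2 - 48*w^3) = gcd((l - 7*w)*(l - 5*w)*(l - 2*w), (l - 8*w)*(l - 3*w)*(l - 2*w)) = -l + 2*w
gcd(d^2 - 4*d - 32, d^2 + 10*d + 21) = 1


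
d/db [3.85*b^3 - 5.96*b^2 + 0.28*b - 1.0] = 11.55*b^2 - 11.92*b + 0.28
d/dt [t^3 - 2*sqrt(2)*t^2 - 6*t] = 3*t^2 - 4*sqrt(2)*t - 6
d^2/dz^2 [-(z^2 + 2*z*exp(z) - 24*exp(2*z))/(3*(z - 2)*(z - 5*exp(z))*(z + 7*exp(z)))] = 2*(-22*z^6*exp(2*z) - z^6 - 33*z^5*exp(3*z) + 154*z^5*exp(2*z) - 6*z^5*exp(z) - 792*z^4*exp(4*z) + 264*z^4*exp(3*z) - 281*z^4*exp(2*z) - 385*z^3*exp(5*z) + 4026*z^3*exp(4*z) - 292*z^3*exp(3*z) + 352*z^3*exp(2*z) + 1540*z^2*exp(5*z) - 10284*z^2*exp(4*z) + 660*z^2*exp(3*z) - 132*z^2*exp(2*z) - 8120*z*exp(5*z) + 6600*z*exp(4*z) - 264*z*exp(3*z) + 29400*exp(6*z) + 1540*exp(5*z) - 1716*exp(4*z))/(3*(z^9 + 6*z^8*exp(z) - 6*z^8 - 93*z^7*exp(2*z) - 36*z^7*exp(z) + 12*z^7 - 412*z^6*exp(3*z) + 558*z^6*exp(2*z) + 72*z^6*exp(z) - 8*z^6 + 3255*z^5*exp(4*z) + 2472*z^5*exp(3*z) - 1116*z^5*exp(2*z) - 48*z^5*exp(z) + 7350*z^4*exp(5*z) - 19530*z^4*exp(4*z) - 4944*z^4*exp(3*z) + 744*z^4*exp(2*z) - 42875*z^3*exp(6*z) - 44100*z^3*exp(5*z) + 39060*z^3*exp(4*z) + 3296*z^3*exp(3*z) + 257250*z^2*exp(6*z) + 88200*z^2*exp(5*z) - 26040*z^2*exp(4*z) - 514500*z*exp(6*z) - 58800*z*exp(5*z) + 343000*exp(6*z)))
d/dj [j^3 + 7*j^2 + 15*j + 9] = 3*j^2 + 14*j + 15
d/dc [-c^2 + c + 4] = 1 - 2*c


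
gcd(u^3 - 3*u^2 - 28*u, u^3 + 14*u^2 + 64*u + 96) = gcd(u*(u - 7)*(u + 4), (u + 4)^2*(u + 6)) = u + 4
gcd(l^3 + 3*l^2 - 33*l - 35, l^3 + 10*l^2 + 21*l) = l + 7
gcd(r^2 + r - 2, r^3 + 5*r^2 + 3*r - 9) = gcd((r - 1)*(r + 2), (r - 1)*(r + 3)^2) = r - 1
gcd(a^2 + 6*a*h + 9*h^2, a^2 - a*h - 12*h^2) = a + 3*h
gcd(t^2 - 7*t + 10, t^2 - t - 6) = 1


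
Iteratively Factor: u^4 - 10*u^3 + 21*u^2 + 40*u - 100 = (u - 5)*(u^3 - 5*u^2 - 4*u + 20) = (u - 5)^2*(u^2 - 4) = (u - 5)^2*(u + 2)*(u - 2)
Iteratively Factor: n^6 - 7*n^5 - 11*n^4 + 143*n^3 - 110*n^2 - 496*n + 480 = (n - 1)*(n^5 - 6*n^4 - 17*n^3 + 126*n^2 + 16*n - 480) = (n - 4)*(n - 1)*(n^4 - 2*n^3 - 25*n^2 + 26*n + 120) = (n - 4)*(n - 3)*(n - 1)*(n^3 + n^2 - 22*n - 40) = (n - 5)*(n - 4)*(n - 3)*(n - 1)*(n^2 + 6*n + 8) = (n - 5)*(n - 4)*(n - 3)*(n - 1)*(n + 4)*(n + 2)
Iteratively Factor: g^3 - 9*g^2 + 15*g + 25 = (g - 5)*(g^2 - 4*g - 5) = (g - 5)^2*(g + 1)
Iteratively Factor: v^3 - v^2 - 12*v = (v)*(v^2 - v - 12) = v*(v - 4)*(v + 3)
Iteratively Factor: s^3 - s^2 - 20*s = (s)*(s^2 - s - 20) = s*(s - 5)*(s + 4)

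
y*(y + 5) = y^2 + 5*y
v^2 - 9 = (v - 3)*(v + 3)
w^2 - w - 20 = (w - 5)*(w + 4)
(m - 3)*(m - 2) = m^2 - 5*m + 6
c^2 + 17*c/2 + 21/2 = (c + 3/2)*(c + 7)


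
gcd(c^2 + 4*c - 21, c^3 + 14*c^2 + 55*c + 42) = c + 7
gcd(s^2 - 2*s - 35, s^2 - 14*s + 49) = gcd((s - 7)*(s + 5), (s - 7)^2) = s - 7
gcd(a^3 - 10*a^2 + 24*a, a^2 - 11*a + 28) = a - 4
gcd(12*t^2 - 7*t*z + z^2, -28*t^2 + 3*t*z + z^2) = -4*t + z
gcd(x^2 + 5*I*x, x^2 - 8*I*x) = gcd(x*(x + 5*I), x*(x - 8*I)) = x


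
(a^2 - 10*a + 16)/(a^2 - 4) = (a - 8)/(a + 2)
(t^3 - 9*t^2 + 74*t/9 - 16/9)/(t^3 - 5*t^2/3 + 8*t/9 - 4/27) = 3*(t - 8)/(3*t - 2)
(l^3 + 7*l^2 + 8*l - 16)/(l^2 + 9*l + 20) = (l^2 + 3*l - 4)/(l + 5)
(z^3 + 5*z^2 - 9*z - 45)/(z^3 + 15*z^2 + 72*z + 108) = (z^2 + 2*z - 15)/(z^2 + 12*z + 36)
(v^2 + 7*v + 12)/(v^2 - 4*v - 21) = (v + 4)/(v - 7)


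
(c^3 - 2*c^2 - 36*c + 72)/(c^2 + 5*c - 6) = (c^2 - 8*c + 12)/(c - 1)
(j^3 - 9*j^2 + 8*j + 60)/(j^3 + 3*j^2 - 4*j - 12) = (j^2 - 11*j + 30)/(j^2 + j - 6)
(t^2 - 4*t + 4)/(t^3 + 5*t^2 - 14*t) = (t - 2)/(t*(t + 7))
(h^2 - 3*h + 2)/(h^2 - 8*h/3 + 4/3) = 3*(h - 1)/(3*h - 2)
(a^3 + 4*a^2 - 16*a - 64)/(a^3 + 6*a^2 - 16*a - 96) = (a + 4)/(a + 6)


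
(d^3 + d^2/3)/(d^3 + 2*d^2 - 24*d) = d*(3*d + 1)/(3*(d^2 + 2*d - 24))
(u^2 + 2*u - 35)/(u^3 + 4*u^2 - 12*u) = (u^2 + 2*u - 35)/(u*(u^2 + 4*u - 12))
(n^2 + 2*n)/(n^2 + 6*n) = (n + 2)/(n + 6)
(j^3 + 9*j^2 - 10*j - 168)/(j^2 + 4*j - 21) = (j^2 + 2*j - 24)/(j - 3)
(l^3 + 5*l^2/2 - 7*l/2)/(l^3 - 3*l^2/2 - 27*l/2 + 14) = l/(l - 4)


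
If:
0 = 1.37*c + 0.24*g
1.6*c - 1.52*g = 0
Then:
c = 0.00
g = 0.00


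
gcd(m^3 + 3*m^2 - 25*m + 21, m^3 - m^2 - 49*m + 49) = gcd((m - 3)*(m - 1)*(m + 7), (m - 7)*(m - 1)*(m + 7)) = m^2 + 6*m - 7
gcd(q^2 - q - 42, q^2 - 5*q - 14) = q - 7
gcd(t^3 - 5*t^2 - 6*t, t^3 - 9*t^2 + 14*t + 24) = t^2 - 5*t - 6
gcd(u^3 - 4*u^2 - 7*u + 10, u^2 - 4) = u + 2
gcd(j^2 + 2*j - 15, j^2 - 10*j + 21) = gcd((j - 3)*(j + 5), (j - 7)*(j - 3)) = j - 3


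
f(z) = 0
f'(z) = 0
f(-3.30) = 0.00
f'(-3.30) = 0.00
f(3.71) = 0.00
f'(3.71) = 0.00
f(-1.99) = 0.00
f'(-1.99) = 0.00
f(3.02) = 0.00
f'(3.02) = 0.00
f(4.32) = 0.00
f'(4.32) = 0.00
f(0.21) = 0.00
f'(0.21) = 0.00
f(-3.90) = 0.00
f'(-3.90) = 0.00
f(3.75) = 0.00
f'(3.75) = 0.00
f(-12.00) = 0.00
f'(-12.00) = 0.00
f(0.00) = 0.00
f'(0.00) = 0.00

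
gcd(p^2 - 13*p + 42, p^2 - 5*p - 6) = p - 6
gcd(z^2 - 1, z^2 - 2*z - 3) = z + 1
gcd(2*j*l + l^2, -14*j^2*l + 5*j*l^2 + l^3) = l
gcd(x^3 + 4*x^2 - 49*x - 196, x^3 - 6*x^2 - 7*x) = x - 7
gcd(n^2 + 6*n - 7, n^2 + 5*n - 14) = n + 7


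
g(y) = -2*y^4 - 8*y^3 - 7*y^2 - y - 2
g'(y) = -8*y^3 - 24*y^2 - 14*y - 1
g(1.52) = -58.46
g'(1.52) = -105.82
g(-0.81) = -2.39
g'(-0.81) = -1.15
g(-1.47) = 0.42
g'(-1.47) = -6.87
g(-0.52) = -2.39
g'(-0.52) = 0.92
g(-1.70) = 2.07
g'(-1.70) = -7.26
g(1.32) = -39.99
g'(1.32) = -79.70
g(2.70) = -319.48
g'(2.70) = -371.22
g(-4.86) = -359.92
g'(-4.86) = 418.50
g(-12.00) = -28646.00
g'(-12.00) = 10535.00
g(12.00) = -56318.00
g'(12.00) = -17449.00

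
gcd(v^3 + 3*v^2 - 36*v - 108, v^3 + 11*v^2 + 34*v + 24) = v + 6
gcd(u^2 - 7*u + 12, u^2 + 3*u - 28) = u - 4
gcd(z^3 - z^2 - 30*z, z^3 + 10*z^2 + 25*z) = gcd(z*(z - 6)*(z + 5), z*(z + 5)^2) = z^2 + 5*z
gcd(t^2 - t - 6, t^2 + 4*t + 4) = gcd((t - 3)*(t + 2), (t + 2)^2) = t + 2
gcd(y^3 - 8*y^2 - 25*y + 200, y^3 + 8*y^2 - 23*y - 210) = y - 5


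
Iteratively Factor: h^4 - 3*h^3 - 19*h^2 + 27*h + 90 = (h - 3)*(h^3 - 19*h - 30) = (h - 3)*(h + 3)*(h^2 - 3*h - 10) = (h - 3)*(h + 2)*(h + 3)*(h - 5)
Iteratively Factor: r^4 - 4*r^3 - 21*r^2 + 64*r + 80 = (r + 1)*(r^3 - 5*r^2 - 16*r + 80) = (r - 4)*(r + 1)*(r^2 - r - 20) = (r - 4)*(r + 1)*(r + 4)*(r - 5)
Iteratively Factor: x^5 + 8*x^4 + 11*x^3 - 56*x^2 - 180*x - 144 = (x - 3)*(x^4 + 11*x^3 + 44*x^2 + 76*x + 48) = (x - 3)*(x + 2)*(x^3 + 9*x^2 + 26*x + 24) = (x - 3)*(x + 2)*(x + 3)*(x^2 + 6*x + 8) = (x - 3)*(x + 2)^2*(x + 3)*(x + 4)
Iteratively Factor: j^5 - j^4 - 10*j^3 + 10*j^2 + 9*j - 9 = (j - 3)*(j^4 + 2*j^3 - 4*j^2 - 2*j + 3) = (j - 3)*(j + 3)*(j^3 - j^2 - j + 1) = (j - 3)*(j - 1)*(j + 3)*(j^2 - 1) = (j - 3)*(j - 1)^2*(j + 3)*(j + 1)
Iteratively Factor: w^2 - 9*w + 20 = (w - 4)*(w - 5)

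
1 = 1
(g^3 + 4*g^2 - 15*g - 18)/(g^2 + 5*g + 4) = (g^2 + 3*g - 18)/(g + 4)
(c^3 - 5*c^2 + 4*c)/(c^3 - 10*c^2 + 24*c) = (c - 1)/(c - 6)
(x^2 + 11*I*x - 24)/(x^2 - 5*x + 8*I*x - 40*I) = (x + 3*I)/(x - 5)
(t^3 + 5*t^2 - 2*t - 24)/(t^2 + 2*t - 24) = (t^3 + 5*t^2 - 2*t - 24)/(t^2 + 2*t - 24)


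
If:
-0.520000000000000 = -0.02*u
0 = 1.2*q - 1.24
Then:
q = 1.03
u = 26.00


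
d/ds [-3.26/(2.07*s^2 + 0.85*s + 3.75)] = (13.4964*s + 2.771)/(2.07*s^2 + 0.85*s + 3.75)^2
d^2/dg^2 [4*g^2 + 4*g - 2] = 8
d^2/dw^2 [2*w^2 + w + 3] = 4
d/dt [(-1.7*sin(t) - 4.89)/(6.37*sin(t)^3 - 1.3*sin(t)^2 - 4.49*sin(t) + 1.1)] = (21.658*sin(t)^3 + 91.2379*sin(t)^2 - 12.714*sin(t) - 23.8261)*cos(t)/(40.5769*sin(t)^6 - 16.562*sin(t)^5 - 55.5126*sin(t)^4 + 25.688*sin(t)^3 + 17.3001*sin(t)^2 - 9.878*sin(t) + 1.21)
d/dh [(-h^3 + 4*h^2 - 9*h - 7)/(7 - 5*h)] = (10*h^3 - 41*h^2 + 56*h - 98)/(25*h^2 - 70*h + 49)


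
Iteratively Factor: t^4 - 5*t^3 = (t)*(t^3 - 5*t^2) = t^2*(t^2 - 5*t) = t^3*(t - 5)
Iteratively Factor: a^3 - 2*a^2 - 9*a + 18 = (a - 2)*(a^2 - 9) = (a - 2)*(a + 3)*(a - 3)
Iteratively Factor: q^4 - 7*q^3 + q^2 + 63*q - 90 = (q - 3)*(q^3 - 4*q^2 - 11*q + 30) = (q - 3)*(q + 3)*(q^2 - 7*q + 10) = (q - 5)*(q - 3)*(q + 3)*(q - 2)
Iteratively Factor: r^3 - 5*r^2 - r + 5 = (r - 5)*(r^2 - 1) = (r - 5)*(r + 1)*(r - 1)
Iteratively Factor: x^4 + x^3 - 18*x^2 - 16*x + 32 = (x - 1)*(x^3 + 2*x^2 - 16*x - 32) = (x - 1)*(x + 4)*(x^2 - 2*x - 8) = (x - 4)*(x - 1)*(x + 4)*(x + 2)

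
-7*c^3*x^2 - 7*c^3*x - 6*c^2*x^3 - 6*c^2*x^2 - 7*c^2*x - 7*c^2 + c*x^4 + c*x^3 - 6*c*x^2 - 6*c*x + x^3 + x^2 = (-7*c + x)*(c + x)*(x + 1)*(c*x + 1)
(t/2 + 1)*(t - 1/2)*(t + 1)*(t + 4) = t^4/2 + 13*t^3/4 + 21*t^2/4 + t/2 - 2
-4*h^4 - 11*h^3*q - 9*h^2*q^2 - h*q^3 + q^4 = (-4*h + q)*(h + q)^3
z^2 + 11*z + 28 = (z + 4)*(z + 7)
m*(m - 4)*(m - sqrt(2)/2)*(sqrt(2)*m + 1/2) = sqrt(2)*m^4 - 4*sqrt(2)*m^3 - m^3/2 - sqrt(2)*m^2/4 + 2*m^2 + sqrt(2)*m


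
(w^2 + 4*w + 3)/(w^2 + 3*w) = (w + 1)/w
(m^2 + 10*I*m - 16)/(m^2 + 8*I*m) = (m + 2*I)/m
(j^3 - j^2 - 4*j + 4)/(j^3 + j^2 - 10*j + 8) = (j + 2)/(j + 4)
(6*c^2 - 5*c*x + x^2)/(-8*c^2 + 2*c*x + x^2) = (-3*c + x)/(4*c + x)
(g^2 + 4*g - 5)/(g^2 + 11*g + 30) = (g - 1)/(g + 6)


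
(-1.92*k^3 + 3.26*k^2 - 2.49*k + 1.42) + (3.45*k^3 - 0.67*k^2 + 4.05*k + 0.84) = 1.53*k^3 + 2.59*k^2 + 1.56*k + 2.26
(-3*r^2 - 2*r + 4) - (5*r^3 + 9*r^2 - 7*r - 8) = -5*r^3 - 12*r^2 + 5*r + 12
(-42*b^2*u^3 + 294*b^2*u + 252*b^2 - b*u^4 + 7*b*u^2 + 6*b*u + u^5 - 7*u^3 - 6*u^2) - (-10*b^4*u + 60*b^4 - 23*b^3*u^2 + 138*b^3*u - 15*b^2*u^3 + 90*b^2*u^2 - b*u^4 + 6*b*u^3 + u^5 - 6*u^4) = 10*b^4*u - 60*b^4 + 23*b^3*u^2 - 138*b^3*u - 27*b^2*u^3 - 90*b^2*u^2 + 294*b^2*u + 252*b^2 - 6*b*u^3 + 7*b*u^2 + 6*b*u + 6*u^4 - 7*u^3 - 6*u^2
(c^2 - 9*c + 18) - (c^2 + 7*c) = 18 - 16*c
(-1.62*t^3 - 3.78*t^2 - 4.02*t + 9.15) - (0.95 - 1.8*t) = -1.62*t^3 - 3.78*t^2 - 2.22*t + 8.2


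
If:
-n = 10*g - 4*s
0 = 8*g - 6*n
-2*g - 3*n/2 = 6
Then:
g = -3/2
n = -2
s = -17/4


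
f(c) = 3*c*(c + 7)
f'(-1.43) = 12.42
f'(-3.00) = 3.00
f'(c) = 6*c + 21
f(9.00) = 432.00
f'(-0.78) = 16.32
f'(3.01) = 39.06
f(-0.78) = -14.55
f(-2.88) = -35.60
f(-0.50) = -9.75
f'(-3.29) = 1.26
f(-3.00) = -36.00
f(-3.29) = -36.62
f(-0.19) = -3.88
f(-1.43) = -23.90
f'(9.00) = 75.00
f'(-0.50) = 18.00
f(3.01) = 90.39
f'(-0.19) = 19.86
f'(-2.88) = 3.72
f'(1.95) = 32.70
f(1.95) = 52.36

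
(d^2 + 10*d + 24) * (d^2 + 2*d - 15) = d^4 + 12*d^3 + 29*d^2 - 102*d - 360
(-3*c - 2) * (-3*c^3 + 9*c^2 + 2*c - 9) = 9*c^4 - 21*c^3 - 24*c^2 + 23*c + 18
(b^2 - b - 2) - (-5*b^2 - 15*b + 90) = 6*b^2 + 14*b - 92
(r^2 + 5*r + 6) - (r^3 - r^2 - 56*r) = -r^3 + 2*r^2 + 61*r + 6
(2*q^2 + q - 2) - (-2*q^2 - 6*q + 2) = 4*q^2 + 7*q - 4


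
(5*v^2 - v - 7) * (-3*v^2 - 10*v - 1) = -15*v^4 - 47*v^3 + 26*v^2 + 71*v + 7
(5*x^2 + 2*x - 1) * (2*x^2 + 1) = 10*x^4 + 4*x^3 + 3*x^2 + 2*x - 1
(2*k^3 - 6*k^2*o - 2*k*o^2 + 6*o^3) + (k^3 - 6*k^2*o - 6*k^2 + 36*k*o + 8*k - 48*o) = 3*k^3 - 12*k^2*o - 6*k^2 - 2*k*o^2 + 36*k*o + 8*k + 6*o^3 - 48*o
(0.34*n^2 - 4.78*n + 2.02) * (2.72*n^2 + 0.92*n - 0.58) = 0.9248*n^4 - 12.6888*n^3 + 0.8996*n^2 + 4.6308*n - 1.1716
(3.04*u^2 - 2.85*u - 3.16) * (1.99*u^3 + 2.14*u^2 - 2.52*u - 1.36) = 6.0496*u^5 + 0.8341*u^4 - 20.0482*u^3 - 3.7148*u^2 + 11.8392*u + 4.2976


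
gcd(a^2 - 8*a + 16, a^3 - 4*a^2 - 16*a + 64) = a^2 - 8*a + 16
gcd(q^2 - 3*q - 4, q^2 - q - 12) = q - 4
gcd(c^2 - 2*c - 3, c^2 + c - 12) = c - 3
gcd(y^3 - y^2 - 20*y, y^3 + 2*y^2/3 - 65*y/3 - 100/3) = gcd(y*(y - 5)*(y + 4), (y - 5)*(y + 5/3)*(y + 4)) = y^2 - y - 20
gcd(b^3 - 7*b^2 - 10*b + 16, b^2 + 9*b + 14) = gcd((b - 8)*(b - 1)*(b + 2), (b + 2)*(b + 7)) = b + 2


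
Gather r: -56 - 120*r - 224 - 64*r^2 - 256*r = -64*r^2 - 376*r - 280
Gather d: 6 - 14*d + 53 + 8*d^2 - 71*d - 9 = 8*d^2 - 85*d + 50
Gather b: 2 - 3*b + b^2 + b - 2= b^2 - 2*b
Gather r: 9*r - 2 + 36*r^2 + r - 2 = 36*r^2 + 10*r - 4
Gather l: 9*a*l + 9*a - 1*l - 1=9*a + l*(9*a - 1) - 1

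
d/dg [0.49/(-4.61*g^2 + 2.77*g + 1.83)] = (4.5178*g - 1.3573)/(-4.61*g^2 + 2.77*g + 1.83)^2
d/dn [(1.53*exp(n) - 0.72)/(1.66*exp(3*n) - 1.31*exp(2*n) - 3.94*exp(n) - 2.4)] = (-5.0796*exp(3*n) + 5.5899*exp(2*n) - 1.8864*exp(n) - 6.5088)*exp(n)/(2.7556*exp(6*n) - 4.3492*exp(5*n) - 11.3647*exp(4*n) + 2.3548*exp(3*n) + 21.8116*exp(2*n) + 18.912*exp(n) + 5.76)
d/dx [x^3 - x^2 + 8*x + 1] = 3*x^2 - 2*x + 8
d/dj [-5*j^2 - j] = -10*j - 1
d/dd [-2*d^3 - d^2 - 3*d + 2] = -6*d^2 - 2*d - 3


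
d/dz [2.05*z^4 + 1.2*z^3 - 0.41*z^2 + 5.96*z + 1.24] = 8.2*z^3 + 3.6*z^2 - 0.82*z + 5.96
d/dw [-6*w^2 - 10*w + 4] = -12*w - 10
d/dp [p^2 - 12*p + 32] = 2*p - 12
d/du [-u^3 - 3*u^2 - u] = -3*u^2 - 6*u - 1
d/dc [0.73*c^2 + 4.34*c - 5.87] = 1.46*c + 4.34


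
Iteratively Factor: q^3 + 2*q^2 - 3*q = (q)*(q^2 + 2*q - 3) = q*(q - 1)*(q + 3)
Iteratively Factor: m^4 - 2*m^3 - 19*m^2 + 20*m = (m + 4)*(m^3 - 6*m^2 + 5*m) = (m - 1)*(m + 4)*(m^2 - 5*m) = m*(m - 1)*(m + 4)*(m - 5)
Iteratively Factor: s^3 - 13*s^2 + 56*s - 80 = (s - 5)*(s^2 - 8*s + 16) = (s - 5)*(s - 4)*(s - 4)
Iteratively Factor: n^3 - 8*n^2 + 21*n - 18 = (n - 2)*(n^2 - 6*n + 9) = (n - 3)*(n - 2)*(n - 3)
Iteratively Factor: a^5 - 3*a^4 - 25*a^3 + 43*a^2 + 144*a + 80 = (a + 1)*(a^4 - 4*a^3 - 21*a^2 + 64*a + 80) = (a + 1)^2*(a^3 - 5*a^2 - 16*a + 80) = (a - 4)*(a + 1)^2*(a^2 - a - 20) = (a - 5)*(a - 4)*(a + 1)^2*(a + 4)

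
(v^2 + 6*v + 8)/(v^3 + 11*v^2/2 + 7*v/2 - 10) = 2*(v + 2)/(2*v^2 + 3*v - 5)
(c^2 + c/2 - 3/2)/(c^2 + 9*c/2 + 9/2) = (c - 1)/(c + 3)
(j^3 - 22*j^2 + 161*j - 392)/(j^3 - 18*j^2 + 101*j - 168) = (j - 7)/(j - 3)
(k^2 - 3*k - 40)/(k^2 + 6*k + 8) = (k^2 - 3*k - 40)/(k^2 + 6*k + 8)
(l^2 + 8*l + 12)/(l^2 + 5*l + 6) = (l + 6)/(l + 3)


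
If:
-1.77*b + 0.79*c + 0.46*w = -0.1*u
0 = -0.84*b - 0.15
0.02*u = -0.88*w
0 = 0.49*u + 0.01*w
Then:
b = -0.18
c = -0.40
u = 0.00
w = 0.00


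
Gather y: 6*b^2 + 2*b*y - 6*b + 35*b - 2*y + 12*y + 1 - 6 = 6*b^2 + 29*b + y*(2*b + 10) - 5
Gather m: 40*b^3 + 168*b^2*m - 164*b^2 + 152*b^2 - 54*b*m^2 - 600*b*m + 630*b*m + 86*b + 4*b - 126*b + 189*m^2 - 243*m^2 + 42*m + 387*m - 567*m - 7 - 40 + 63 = 40*b^3 - 12*b^2 - 36*b + m^2*(-54*b - 54) + m*(168*b^2 + 30*b - 138) + 16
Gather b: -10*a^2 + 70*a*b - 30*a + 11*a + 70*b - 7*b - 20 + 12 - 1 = -10*a^2 - 19*a + b*(70*a + 63) - 9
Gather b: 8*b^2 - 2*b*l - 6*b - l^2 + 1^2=8*b^2 + b*(-2*l - 6) - l^2 + 1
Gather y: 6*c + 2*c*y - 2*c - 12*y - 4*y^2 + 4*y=4*c - 4*y^2 + y*(2*c - 8)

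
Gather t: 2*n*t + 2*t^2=2*n*t + 2*t^2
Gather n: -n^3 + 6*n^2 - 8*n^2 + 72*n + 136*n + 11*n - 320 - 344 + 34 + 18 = -n^3 - 2*n^2 + 219*n - 612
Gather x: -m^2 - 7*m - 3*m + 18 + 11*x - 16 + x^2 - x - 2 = -m^2 - 10*m + x^2 + 10*x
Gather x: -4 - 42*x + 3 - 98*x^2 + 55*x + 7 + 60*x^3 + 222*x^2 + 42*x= 60*x^3 + 124*x^2 + 55*x + 6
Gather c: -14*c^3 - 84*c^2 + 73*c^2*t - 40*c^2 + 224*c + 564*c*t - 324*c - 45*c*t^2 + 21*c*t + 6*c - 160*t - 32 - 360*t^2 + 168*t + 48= -14*c^3 + c^2*(73*t - 124) + c*(-45*t^2 + 585*t - 94) - 360*t^2 + 8*t + 16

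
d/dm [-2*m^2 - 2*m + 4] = -4*m - 2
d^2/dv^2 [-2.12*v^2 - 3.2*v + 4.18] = -4.24000000000000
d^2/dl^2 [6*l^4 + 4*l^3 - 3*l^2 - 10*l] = 72*l^2 + 24*l - 6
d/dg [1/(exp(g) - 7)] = -exp(g)/(exp(g) - 7)^2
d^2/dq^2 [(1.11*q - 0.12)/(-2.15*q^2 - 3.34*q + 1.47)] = (-(1.11*q - 0.12)*(4.3*q + 3.34)*(8.6*q + 6.68) + (14.319*q + 6.8988)*(2.15*q^2 + 3.34*q - 1.47))/(2.15*q^2 + 3.34*q - 1.47)^3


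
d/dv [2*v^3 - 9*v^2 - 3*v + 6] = 6*v^2 - 18*v - 3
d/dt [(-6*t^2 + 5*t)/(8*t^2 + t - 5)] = (-46*t^2 + 60*t - 25)/(64*t^4 + 16*t^3 - 79*t^2 - 10*t + 25)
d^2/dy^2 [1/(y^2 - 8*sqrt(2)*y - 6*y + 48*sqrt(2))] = 2*(-y^2 + 6*y + 8*sqrt(2)*y + 4*(-y + 3 + 4*sqrt(2))^2 - 48*sqrt(2))/(y^2 - 8*sqrt(2)*y - 6*y + 48*sqrt(2))^3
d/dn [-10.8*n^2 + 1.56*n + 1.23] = 1.56 - 21.6*n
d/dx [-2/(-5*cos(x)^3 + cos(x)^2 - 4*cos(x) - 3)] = 2*(15*cos(x)^2 - 2*cos(x) + 4)*sin(x)/(5*cos(x)^3 - cos(x)^2 + 4*cos(x) + 3)^2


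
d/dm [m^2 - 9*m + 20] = 2*m - 9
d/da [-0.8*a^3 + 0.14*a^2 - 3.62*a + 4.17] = -2.4*a^2 + 0.28*a - 3.62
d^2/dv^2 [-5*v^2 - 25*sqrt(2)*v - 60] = -10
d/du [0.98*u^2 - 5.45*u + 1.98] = 1.96*u - 5.45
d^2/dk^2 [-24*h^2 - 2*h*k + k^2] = 2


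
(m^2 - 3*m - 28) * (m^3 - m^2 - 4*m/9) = m^5 - 4*m^4 - 229*m^3/9 + 88*m^2/3 + 112*m/9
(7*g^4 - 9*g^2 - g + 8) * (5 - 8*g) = -56*g^5 + 35*g^4 + 72*g^3 - 37*g^2 - 69*g + 40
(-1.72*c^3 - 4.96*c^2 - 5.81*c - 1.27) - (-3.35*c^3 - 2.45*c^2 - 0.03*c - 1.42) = 1.63*c^3 - 2.51*c^2 - 5.78*c + 0.15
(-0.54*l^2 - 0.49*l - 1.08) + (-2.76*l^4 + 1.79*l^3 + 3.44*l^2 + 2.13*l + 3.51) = -2.76*l^4 + 1.79*l^3 + 2.9*l^2 + 1.64*l + 2.43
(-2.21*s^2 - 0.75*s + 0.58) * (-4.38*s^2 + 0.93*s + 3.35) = 9.6798*s^4 + 1.2297*s^3 - 10.6414*s^2 - 1.9731*s + 1.943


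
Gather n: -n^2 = -n^2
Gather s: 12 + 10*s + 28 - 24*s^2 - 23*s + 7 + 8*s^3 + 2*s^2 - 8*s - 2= 8*s^3 - 22*s^2 - 21*s + 45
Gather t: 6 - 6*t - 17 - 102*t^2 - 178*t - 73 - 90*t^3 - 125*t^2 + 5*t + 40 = -90*t^3 - 227*t^2 - 179*t - 44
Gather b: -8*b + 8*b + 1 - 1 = 0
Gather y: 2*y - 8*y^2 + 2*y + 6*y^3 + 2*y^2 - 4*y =6*y^3 - 6*y^2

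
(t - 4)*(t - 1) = t^2 - 5*t + 4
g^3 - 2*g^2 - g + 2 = (g - 2)*(g - 1)*(g + 1)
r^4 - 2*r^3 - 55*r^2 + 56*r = r*(r - 8)*(r - 1)*(r + 7)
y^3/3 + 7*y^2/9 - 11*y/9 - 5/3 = (y/3 + 1)*(y - 5/3)*(y + 1)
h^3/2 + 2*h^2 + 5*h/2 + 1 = (h/2 + 1)*(h + 1)^2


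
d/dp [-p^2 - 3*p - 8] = -2*p - 3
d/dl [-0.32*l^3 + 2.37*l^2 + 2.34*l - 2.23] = -0.96*l^2 + 4.74*l + 2.34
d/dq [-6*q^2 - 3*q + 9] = -12*q - 3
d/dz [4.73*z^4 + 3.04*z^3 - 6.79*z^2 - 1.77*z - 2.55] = 18.92*z^3 + 9.12*z^2 - 13.58*z - 1.77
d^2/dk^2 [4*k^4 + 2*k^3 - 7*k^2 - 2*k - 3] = 48*k^2 + 12*k - 14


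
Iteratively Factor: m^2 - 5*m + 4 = (m - 4)*(m - 1)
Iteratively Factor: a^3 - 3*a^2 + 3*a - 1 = (a - 1)*(a^2 - 2*a + 1) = (a - 1)^2*(a - 1)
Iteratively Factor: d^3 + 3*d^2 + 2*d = (d)*(d^2 + 3*d + 2) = d*(d + 1)*(d + 2)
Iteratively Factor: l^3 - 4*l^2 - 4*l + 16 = (l - 4)*(l^2 - 4) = (l - 4)*(l + 2)*(l - 2)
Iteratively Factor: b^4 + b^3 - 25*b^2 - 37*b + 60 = (b - 5)*(b^3 + 6*b^2 + 5*b - 12) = (b - 5)*(b + 3)*(b^2 + 3*b - 4) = (b - 5)*(b + 3)*(b + 4)*(b - 1)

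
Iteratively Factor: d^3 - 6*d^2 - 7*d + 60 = (d - 4)*(d^2 - 2*d - 15) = (d - 5)*(d - 4)*(d + 3)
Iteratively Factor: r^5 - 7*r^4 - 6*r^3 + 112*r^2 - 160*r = (r)*(r^4 - 7*r^3 - 6*r^2 + 112*r - 160) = r*(r - 2)*(r^3 - 5*r^2 - 16*r + 80) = r*(r - 2)*(r + 4)*(r^2 - 9*r + 20) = r*(r - 5)*(r - 2)*(r + 4)*(r - 4)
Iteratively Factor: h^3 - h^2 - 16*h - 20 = (h + 2)*(h^2 - 3*h - 10) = (h - 5)*(h + 2)*(h + 2)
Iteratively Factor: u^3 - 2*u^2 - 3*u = (u - 3)*(u^2 + u) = u*(u - 3)*(u + 1)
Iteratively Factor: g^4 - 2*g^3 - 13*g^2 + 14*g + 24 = (g - 2)*(g^3 - 13*g - 12) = (g - 2)*(g + 3)*(g^2 - 3*g - 4) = (g - 2)*(g + 1)*(g + 3)*(g - 4)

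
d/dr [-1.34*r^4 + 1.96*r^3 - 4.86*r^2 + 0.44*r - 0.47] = -5.36*r^3 + 5.88*r^2 - 9.72*r + 0.44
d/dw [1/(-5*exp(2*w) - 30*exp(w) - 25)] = 2*(exp(w) + 3)*exp(w)/(5*(exp(2*w) + 6*exp(w) + 5)^2)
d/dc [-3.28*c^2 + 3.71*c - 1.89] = 3.71 - 6.56*c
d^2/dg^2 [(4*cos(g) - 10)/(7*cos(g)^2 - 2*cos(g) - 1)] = 8*(441*(1 - cos(2*g))^2*cos(g) - 476*(1 - cos(2*g))^2 - 935*cos(g) - 598*cos(2*g) + 441*cos(3*g) - 98*cos(5*g) + 1542)/(4*cos(g) - 7*cos(2*g) - 5)^3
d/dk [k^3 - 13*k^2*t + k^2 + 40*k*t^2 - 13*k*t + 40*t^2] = 3*k^2 - 26*k*t + 2*k + 40*t^2 - 13*t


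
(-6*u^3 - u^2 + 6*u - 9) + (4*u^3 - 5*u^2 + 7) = -2*u^3 - 6*u^2 + 6*u - 2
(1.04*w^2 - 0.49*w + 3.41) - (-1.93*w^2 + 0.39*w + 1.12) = 2.97*w^2 - 0.88*w + 2.29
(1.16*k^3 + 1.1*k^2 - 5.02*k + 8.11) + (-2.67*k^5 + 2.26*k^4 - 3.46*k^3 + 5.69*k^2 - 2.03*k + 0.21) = -2.67*k^5 + 2.26*k^4 - 2.3*k^3 + 6.79*k^2 - 7.05*k + 8.32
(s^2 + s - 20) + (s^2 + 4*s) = 2*s^2 + 5*s - 20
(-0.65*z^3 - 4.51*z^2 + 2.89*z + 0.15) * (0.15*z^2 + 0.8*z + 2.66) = -0.0975*z^5 - 1.1965*z^4 - 4.9035*z^3 - 9.6621*z^2 + 7.8074*z + 0.399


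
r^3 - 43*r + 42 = (r - 6)*(r - 1)*(r + 7)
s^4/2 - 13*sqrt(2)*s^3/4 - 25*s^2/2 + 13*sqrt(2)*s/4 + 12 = (s/2 + 1/2)*(s - 1)*(s - 8*sqrt(2))*(s + 3*sqrt(2)/2)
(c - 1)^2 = c^2 - 2*c + 1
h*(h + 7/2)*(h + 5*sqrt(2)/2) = h^3 + 7*h^2/2 + 5*sqrt(2)*h^2/2 + 35*sqrt(2)*h/4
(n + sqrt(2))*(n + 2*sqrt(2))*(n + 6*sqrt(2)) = n^3 + 9*sqrt(2)*n^2 + 40*n + 24*sqrt(2)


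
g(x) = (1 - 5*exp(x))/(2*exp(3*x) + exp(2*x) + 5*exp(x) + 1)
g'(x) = (1 - 5*exp(x))*(-6*exp(3*x) - 2*exp(2*x) - 5*exp(x))/(2*exp(3*x) + exp(2*x) + 5*exp(x) + 1)^2 - 5*exp(x)/(2*exp(3*x) + exp(2*x) + 5*exp(x) + 1) = (20*exp(3*x) - exp(2*x) - 2*exp(x) - 10)*exp(x)/(4*exp(6*x) + 4*exp(5*x) + 21*exp(4*x) + 14*exp(3*x) + 27*exp(2*x) + 10*exp(x) + 1)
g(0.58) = -0.32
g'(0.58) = 0.29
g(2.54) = -0.01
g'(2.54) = 0.03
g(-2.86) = 0.55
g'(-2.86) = -0.35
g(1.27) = -0.14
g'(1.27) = 0.21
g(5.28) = -0.00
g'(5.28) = 0.00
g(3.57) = -0.00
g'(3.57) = 0.00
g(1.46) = -0.10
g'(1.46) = 0.17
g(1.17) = -0.16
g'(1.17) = 0.23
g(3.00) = -0.00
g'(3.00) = 0.01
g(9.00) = 0.00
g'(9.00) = 0.00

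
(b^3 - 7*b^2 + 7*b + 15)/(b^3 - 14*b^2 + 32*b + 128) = (b^3 - 7*b^2 + 7*b + 15)/(b^3 - 14*b^2 + 32*b + 128)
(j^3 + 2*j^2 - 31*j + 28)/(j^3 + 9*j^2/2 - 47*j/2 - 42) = 2*(j - 1)/(2*j + 3)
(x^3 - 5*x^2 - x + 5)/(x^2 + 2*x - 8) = (x^3 - 5*x^2 - x + 5)/(x^2 + 2*x - 8)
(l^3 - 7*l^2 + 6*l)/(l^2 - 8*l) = (l^2 - 7*l + 6)/(l - 8)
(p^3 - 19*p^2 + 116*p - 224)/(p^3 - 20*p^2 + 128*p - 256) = (p - 7)/(p - 8)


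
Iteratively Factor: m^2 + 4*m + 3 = (m + 1)*(m + 3)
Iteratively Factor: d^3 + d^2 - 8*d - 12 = (d - 3)*(d^2 + 4*d + 4) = (d - 3)*(d + 2)*(d + 2)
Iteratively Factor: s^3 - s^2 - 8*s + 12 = (s - 2)*(s^2 + s - 6) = (s - 2)*(s + 3)*(s - 2)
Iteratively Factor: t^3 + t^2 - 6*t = (t - 2)*(t^2 + 3*t) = (t - 2)*(t + 3)*(t)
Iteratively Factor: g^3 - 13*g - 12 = (g + 3)*(g^2 - 3*g - 4) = (g - 4)*(g + 3)*(g + 1)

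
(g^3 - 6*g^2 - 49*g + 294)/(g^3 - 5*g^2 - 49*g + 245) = (g - 6)/(g - 5)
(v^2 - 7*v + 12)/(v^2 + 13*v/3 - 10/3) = 3*(v^2 - 7*v + 12)/(3*v^2 + 13*v - 10)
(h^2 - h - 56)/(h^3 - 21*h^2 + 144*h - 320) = (h + 7)/(h^2 - 13*h + 40)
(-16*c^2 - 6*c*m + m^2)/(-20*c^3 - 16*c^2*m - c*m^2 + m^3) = (8*c - m)/(10*c^2 + 3*c*m - m^2)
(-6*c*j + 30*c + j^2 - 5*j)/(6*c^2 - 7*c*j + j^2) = (5 - j)/(c - j)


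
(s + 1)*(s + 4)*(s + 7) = s^3 + 12*s^2 + 39*s + 28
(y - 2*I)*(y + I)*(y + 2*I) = y^3 + I*y^2 + 4*y + 4*I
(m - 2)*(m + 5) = m^2 + 3*m - 10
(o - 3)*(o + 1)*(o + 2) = o^3 - 7*o - 6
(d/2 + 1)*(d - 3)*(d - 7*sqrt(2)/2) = d^3/2 - 7*sqrt(2)*d^2/4 - d^2/2 - 3*d + 7*sqrt(2)*d/4 + 21*sqrt(2)/2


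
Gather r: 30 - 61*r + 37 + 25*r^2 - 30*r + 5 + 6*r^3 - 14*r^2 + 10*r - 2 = 6*r^3 + 11*r^2 - 81*r + 70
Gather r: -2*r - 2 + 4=2 - 2*r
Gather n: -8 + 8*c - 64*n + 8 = 8*c - 64*n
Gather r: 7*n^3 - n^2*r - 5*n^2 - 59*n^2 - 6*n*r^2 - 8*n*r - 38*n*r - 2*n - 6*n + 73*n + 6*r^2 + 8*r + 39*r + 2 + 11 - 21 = 7*n^3 - 64*n^2 + 65*n + r^2*(6 - 6*n) + r*(-n^2 - 46*n + 47) - 8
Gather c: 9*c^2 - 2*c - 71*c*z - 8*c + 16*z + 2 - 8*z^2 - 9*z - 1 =9*c^2 + c*(-71*z - 10) - 8*z^2 + 7*z + 1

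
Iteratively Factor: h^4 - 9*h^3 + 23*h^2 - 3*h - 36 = (h - 3)*(h^3 - 6*h^2 + 5*h + 12) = (h - 3)*(h + 1)*(h^2 - 7*h + 12) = (h - 4)*(h - 3)*(h + 1)*(h - 3)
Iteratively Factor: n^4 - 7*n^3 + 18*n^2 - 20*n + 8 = (n - 1)*(n^3 - 6*n^2 + 12*n - 8) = (n - 2)*(n - 1)*(n^2 - 4*n + 4) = (n - 2)^2*(n - 1)*(n - 2)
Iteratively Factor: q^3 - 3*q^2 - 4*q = (q - 4)*(q^2 + q) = (q - 4)*(q + 1)*(q)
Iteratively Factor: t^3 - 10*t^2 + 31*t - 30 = (t - 3)*(t^2 - 7*t + 10) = (t - 3)*(t - 2)*(t - 5)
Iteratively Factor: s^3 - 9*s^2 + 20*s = (s - 5)*(s^2 - 4*s) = (s - 5)*(s - 4)*(s)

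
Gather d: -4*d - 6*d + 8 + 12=20 - 10*d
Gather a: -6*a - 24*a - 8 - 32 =-30*a - 40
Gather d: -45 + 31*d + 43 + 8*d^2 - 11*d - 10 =8*d^2 + 20*d - 12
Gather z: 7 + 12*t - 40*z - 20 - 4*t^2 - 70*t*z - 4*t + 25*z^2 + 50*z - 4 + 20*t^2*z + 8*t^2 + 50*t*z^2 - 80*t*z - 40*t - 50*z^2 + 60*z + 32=4*t^2 - 32*t + z^2*(50*t - 25) + z*(20*t^2 - 150*t + 70) + 15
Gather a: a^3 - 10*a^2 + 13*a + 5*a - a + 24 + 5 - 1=a^3 - 10*a^2 + 17*a + 28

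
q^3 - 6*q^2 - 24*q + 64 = (q - 8)*(q - 2)*(q + 4)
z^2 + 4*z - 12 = (z - 2)*(z + 6)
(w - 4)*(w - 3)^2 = w^3 - 10*w^2 + 33*w - 36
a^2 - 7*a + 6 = (a - 6)*(a - 1)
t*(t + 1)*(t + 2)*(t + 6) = t^4 + 9*t^3 + 20*t^2 + 12*t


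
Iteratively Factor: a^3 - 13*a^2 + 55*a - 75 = (a - 3)*(a^2 - 10*a + 25) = (a - 5)*(a - 3)*(a - 5)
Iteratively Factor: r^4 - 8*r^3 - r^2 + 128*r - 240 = (r - 5)*(r^3 - 3*r^2 - 16*r + 48) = (r - 5)*(r - 4)*(r^2 + r - 12) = (r - 5)*(r - 4)*(r + 4)*(r - 3)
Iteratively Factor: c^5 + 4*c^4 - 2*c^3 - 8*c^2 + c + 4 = (c + 1)*(c^4 + 3*c^3 - 5*c^2 - 3*c + 4) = (c + 1)*(c + 4)*(c^3 - c^2 - c + 1) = (c - 1)*(c + 1)*(c + 4)*(c^2 - 1) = (c - 1)*(c + 1)^2*(c + 4)*(c - 1)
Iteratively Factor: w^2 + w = (w)*(w + 1)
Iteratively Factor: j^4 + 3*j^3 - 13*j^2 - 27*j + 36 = (j - 3)*(j^3 + 6*j^2 + 5*j - 12) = (j - 3)*(j - 1)*(j^2 + 7*j + 12) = (j - 3)*(j - 1)*(j + 4)*(j + 3)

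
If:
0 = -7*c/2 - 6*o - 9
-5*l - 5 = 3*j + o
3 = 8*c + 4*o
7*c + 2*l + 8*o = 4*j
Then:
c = 27/17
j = -1585/884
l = 124/221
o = -165/68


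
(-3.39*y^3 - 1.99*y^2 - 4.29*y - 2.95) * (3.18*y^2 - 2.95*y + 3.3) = -10.7802*y^5 + 3.6723*y^4 - 18.9587*y^3 - 3.2925*y^2 - 5.4545*y - 9.735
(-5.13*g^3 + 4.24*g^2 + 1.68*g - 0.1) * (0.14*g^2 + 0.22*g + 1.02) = -0.7182*g^5 - 0.535*g^4 - 4.0646*g^3 + 4.6804*g^2 + 1.6916*g - 0.102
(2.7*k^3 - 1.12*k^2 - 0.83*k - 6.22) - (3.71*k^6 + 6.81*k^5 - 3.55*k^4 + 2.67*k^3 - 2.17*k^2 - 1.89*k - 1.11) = -3.71*k^6 - 6.81*k^5 + 3.55*k^4 + 0.0300000000000002*k^3 + 1.05*k^2 + 1.06*k - 5.11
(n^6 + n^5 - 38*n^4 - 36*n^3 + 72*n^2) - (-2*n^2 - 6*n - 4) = n^6 + n^5 - 38*n^4 - 36*n^3 + 74*n^2 + 6*n + 4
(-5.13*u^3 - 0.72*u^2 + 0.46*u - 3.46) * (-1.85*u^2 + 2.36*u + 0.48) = 9.4905*u^5 - 10.7748*u^4 - 5.0126*u^3 + 7.141*u^2 - 7.9448*u - 1.6608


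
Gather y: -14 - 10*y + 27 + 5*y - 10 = 3 - 5*y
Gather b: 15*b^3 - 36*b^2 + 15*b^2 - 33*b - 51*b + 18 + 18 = 15*b^3 - 21*b^2 - 84*b + 36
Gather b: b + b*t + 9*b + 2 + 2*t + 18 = b*(t + 10) + 2*t + 20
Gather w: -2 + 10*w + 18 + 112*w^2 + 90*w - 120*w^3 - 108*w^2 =-120*w^3 + 4*w^2 + 100*w + 16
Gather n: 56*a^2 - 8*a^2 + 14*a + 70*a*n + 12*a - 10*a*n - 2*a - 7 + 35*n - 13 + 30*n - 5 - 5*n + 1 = 48*a^2 + 24*a + n*(60*a + 60) - 24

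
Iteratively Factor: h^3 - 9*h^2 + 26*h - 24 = (h - 4)*(h^2 - 5*h + 6) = (h - 4)*(h - 2)*(h - 3)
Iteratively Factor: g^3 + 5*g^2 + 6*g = (g + 2)*(g^2 + 3*g) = (g + 2)*(g + 3)*(g)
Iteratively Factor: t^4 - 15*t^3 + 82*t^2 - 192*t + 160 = (t - 5)*(t^3 - 10*t^2 + 32*t - 32) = (t - 5)*(t - 4)*(t^2 - 6*t + 8) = (t - 5)*(t - 4)*(t - 2)*(t - 4)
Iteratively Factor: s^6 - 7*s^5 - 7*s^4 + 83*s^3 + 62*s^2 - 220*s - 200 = (s + 1)*(s^5 - 8*s^4 + s^3 + 82*s^2 - 20*s - 200) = (s + 1)*(s + 2)*(s^4 - 10*s^3 + 21*s^2 + 40*s - 100) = (s + 1)*(s + 2)^2*(s^3 - 12*s^2 + 45*s - 50) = (s - 5)*(s + 1)*(s + 2)^2*(s^2 - 7*s + 10) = (s - 5)^2*(s + 1)*(s + 2)^2*(s - 2)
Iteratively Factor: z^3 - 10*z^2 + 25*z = (z - 5)*(z^2 - 5*z) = z*(z - 5)*(z - 5)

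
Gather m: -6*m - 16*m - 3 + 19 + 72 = 88 - 22*m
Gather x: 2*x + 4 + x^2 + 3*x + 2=x^2 + 5*x + 6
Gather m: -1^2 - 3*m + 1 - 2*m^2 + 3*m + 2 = 2 - 2*m^2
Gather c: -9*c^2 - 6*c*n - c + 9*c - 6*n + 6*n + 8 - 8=-9*c^2 + c*(8 - 6*n)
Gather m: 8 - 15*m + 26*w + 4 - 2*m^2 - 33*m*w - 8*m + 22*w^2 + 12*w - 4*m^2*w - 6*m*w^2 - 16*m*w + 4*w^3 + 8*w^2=m^2*(-4*w - 2) + m*(-6*w^2 - 49*w - 23) + 4*w^3 + 30*w^2 + 38*w + 12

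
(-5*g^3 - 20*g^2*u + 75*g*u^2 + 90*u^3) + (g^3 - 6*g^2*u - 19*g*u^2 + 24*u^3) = -4*g^3 - 26*g^2*u + 56*g*u^2 + 114*u^3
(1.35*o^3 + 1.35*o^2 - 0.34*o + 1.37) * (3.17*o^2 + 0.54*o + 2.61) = 4.2795*o^5 + 5.0085*o^4 + 3.1747*o^3 + 7.6828*o^2 - 0.1476*o + 3.5757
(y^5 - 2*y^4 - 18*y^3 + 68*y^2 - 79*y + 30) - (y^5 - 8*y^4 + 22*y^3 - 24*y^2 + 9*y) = 6*y^4 - 40*y^3 + 92*y^2 - 88*y + 30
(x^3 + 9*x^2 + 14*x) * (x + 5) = x^4 + 14*x^3 + 59*x^2 + 70*x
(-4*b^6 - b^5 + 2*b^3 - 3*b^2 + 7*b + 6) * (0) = 0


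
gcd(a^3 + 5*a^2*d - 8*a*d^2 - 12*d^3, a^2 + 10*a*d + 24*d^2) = a + 6*d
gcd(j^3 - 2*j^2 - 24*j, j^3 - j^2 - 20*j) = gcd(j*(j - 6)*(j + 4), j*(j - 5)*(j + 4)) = j^2 + 4*j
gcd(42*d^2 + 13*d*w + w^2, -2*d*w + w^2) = 1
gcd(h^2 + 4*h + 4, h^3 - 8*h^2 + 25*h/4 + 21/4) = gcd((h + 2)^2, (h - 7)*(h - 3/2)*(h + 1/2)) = 1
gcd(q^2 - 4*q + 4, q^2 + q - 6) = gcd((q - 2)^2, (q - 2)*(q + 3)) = q - 2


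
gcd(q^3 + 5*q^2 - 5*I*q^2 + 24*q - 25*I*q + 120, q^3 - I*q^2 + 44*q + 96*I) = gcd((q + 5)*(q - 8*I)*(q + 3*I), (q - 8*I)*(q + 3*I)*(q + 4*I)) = q^2 - 5*I*q + 24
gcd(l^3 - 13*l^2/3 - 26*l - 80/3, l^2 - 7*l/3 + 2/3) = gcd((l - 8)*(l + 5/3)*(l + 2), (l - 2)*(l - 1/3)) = 1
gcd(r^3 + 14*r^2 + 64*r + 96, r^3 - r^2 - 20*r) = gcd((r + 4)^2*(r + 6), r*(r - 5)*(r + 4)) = r + 4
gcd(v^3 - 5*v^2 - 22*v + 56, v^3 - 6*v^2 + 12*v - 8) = v - 2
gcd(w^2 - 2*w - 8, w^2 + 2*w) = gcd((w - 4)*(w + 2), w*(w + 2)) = w + 2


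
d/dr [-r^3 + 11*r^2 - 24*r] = -3*r^2 + 22*r - 24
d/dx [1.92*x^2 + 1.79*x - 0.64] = 3.84*x + 1.79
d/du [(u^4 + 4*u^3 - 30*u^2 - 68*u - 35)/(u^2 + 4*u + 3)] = 2*(u^3 + 6*u^2 + 9*u - 32)/(u^2 + 6*u + 9)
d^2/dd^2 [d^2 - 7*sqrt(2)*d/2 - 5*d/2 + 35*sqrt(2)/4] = 2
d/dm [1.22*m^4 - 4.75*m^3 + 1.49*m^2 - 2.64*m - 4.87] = 4.88*m^3 - 14.25*m^2 + 2.98*m - 2.64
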